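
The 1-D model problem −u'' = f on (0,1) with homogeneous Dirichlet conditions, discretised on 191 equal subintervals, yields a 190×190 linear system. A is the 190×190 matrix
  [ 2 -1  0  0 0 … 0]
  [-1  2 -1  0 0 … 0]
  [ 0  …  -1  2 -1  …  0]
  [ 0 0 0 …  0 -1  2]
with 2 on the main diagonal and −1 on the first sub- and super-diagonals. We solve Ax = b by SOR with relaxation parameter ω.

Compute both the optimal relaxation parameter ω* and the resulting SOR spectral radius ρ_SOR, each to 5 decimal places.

ω* = 1.96764, ρ_SOR = 0.96764

n=190: λ(B_J) = 1 − λ(A)/2 = cos(kπ/191); k=1 gives ρ_J = 0.99986.
root = sin(π/191) = 0.016447  (since 1−cos² = sin²).
ω* = 2/(1 + 0.016447) = 2/1.016447 = 1.96764.
ρ_SOR = ω* − 1 = 1.96764 − 1 = 0.96764.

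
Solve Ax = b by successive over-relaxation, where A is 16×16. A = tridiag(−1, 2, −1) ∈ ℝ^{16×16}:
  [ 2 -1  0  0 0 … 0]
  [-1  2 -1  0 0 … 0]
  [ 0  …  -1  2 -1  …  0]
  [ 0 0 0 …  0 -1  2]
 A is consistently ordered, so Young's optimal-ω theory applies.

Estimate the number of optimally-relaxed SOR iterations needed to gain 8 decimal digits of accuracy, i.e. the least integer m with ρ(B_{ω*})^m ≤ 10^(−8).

ρ_J = max_k |cos(kπ/17)| = cos(π/17) = 0.9829731
√(1−ρ_J²) = |sin(π/17)| = 0.1837495
So ω* = 2/1.1837495 = 1.6895466 (Young).
ρ(B_{ω*}) = ω*−1 = 0.6895466
ρ_SOR^m ≤ 10^(−8) ⇔ m ≥ 8·ln10/(−ln 0.6895466) = 18.4207/0.371721 = 49.555; m = ⌈49.555⌉ = 50.

m = 50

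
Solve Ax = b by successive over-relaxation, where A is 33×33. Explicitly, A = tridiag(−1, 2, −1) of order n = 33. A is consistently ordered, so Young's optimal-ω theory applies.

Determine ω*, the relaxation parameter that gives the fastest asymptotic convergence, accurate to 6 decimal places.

ω* = 1.831052

[ρ_J] n=33: ρ(B_J) = cos(π/(n+1)) = cos(π/34) = 0.995734.
√(1−ρ_J²) = |sin(π/34)| = 0.0922684
ω* = 2/(1 + 0.0922684) = 2/1.0922684 = 1.831052.
[ρ_SOR] ω* − 1 = 0.831052.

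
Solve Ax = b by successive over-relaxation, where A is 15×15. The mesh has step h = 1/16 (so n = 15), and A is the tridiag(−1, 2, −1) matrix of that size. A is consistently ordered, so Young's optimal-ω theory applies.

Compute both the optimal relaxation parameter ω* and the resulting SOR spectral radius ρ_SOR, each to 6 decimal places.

[ρ_J] n=15: ρ(B_J) = cos(π/(n+1)) = cos(π/16) = 0.980785.
√(1−ρ_J²) simplifies to sin(π/16) = 0.1950903.
Young: ω* = 2/(1+√(1−ρ_J²)) = 2/(1+0.1950903) = 2/1.1950903 = 1.673514.
and ρ(B_{ω*}) = 1.673514 − 1 = 0.673514.

ω* = 1.673514, ρ_SOR = 0.673514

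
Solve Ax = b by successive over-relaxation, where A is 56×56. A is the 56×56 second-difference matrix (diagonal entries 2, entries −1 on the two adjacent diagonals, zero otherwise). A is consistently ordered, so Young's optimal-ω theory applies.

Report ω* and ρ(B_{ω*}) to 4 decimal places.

ρ_J = max_k |cos(kπ/57)| = cos(π/57) = 0.9985
1 − cos²(π/57) = sin²(π/57) ⇒ √(1−ρ_J²) = sin(π/57) = 0.05509.
ω* = 2 / (1 + 0.05509) = 2 / 1.05509 ≈ 1.8956.
At ω = 1.8956 every |λ(B_ω)| = ω−1, so ρ_SOR = 0.8956.

ω* = 1.8956, ρ_SOR = 0.8956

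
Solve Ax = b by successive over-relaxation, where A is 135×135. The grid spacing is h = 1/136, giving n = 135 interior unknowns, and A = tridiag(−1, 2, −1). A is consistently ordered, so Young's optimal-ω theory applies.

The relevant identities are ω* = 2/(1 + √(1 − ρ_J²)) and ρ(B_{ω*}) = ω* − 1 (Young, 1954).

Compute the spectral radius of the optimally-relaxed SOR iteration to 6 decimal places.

½·tridiag(1,0,1) at n=135: λ_k = cos(kπ/136); max |λ| at k=1 ⇒ ρ_J = cos(π/136) ≈ 0.999733.
1 − cos²(π/136) = sin²(π/136) ⇒ √(1−ρ_J²) = sin(π/136) = 0.0230979.
Then 2/(1+√(1−ρ_J²)) = 2/(1+0.0230979); ω* = 2/1.0230979 = 1.954847.
At ω = 1.954847 every |λ(B_ω)| = ω−1, so ρ_SOR = 0.954847.

ρ_SOR = 0.954847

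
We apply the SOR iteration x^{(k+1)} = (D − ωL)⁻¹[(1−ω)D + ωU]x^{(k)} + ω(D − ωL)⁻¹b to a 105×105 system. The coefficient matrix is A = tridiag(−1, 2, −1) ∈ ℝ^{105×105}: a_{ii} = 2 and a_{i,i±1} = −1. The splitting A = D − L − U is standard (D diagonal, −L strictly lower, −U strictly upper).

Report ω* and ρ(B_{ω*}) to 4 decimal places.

ω* = 1.9424, ρ_SOR = 0.9424

B_J for the 105×105 system has eigenvalues cos(kπ/106); ρ_J = cos(π/106) = 0.9996.
1 − cos²(π/106) = sin²(π/106) ⇒ √(1−ρ_J²) = sin(π/106) = 0.02963.
Then 2/(1+√(1−ρ_J²)) = 2/(1+0.02963); ω* = 2/1.02963 = 1.9424.
[ρ_SOR] ω* − 1 = 0.9424.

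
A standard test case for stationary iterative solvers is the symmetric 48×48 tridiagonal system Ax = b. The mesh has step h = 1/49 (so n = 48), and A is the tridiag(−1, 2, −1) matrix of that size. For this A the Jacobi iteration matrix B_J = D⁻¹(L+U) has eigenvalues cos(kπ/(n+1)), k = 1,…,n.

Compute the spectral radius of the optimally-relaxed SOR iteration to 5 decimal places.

ρ_SOR = 0.87958

½·tridiag(1,0,1) at n=48: λ_k = cos(kπ/49); max |λ| at k=1 ⇒ ρ_J = cos(π/49) ≈ 0.99795.
√(1−ρ_J²) = |sin(π/49)| = 0.064070
Young: ω* = 2/(1+√(1−ρ_J²)) = 2/(1+0.064070) = 2/1.064070 = 1.87958.
[ρ_SOR] ω* − 1 = 0.87958.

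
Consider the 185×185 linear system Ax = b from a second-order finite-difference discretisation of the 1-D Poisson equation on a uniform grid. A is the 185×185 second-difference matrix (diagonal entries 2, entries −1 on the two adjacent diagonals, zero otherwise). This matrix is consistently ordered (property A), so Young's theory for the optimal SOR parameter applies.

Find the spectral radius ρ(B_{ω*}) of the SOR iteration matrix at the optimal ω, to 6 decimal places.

ρ_SOR = 0.966782

With n=185, ρ(Jacobi) = cos(π/186) = 0.999857.
√(1−ρ_J²) simplifies to sin(π/186) = 0.0168895.
Then 2/(1+√(1−ρ_J²)) = 2/(1+0.0168895); ω* = 2/1.0168895 = 1.966782.
ρ_SOR = ω* − 1 = 1.966782 − 1 = 0.966782.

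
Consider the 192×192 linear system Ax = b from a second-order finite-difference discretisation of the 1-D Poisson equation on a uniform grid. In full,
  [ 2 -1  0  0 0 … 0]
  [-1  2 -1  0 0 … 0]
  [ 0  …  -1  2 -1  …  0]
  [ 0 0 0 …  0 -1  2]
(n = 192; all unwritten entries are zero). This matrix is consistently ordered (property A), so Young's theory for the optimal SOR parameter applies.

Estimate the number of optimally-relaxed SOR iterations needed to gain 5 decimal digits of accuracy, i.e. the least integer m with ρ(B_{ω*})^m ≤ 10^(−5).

n=192: λ(B_J) = 1 − λ(A)/2 = cos(kπ/193); k=1 gives ρ_J = 0.9998675.
1 − cos²(π/193) = sin²(π/193) ⇒ √(1−ρ_J²) = sin(π/193) = 0.0162770.
ω* = 2/(1+0.0162770) = 1.9679674
At ω = 1.9679674 every |λ(B_ω)| = ω−1, so ρ_SOR = 0.9679674.
For 5 digits: m = 5·ln10 / (−ln 0.9679674) = 11.5129/0.0325569 = 353.624; round up → m = 354.

m = 354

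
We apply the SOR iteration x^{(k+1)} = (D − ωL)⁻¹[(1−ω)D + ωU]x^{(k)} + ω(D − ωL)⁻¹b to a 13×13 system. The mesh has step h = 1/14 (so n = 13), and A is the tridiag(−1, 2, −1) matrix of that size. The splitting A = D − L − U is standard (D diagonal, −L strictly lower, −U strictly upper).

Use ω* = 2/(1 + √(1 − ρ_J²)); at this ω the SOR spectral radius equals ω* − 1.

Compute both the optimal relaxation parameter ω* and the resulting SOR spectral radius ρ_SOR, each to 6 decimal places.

[ρ_J] n=13: ρ(B_J) = cos(π/(n+1)) = cos(π/14) = 0.974928.
root = sin(π/14) = 0.2225209  (since 1−cos² = sin²).
ω* = 2/(1 + 0.2225209) = 2/1.2225209 = 1.635964.
and ρ(B_{ω*}) = 1.635964 − 1 = 0.635964.

ω* = 1.635964, ρ_SOR = 0.635964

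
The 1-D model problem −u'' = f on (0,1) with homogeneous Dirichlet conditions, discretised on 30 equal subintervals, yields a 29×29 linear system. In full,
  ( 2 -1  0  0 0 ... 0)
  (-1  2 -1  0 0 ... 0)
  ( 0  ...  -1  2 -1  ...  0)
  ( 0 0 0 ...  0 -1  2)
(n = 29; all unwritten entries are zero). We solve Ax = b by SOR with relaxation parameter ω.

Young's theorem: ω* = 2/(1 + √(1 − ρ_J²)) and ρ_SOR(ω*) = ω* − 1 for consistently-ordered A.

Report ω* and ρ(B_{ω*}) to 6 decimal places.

ω* = 1.810727, ρ_SOR = 0.810727

spectrum of D⁻¹(L+U) = {cos(kπ/30) : 1≤k≤29}; ρ_J = cos(π/30) = 0.994522.
1 − cos²(π/30) = sin²(π/30) ⇒ √(1−ρ_J²) = sin(π/30) = 0.1045285.
So ω* = 2/1.1045285 = 1.810727 (Young).
ρ(B_{ω*}) = ω*−1 = 0.810727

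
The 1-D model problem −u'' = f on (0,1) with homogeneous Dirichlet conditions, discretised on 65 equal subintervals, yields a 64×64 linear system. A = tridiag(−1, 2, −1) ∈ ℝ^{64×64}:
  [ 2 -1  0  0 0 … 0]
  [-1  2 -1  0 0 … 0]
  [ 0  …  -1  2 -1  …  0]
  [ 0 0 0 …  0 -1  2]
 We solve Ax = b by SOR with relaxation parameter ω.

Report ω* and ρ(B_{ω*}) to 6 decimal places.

[ρ_J] n=64: ρ(B_J) = cos(π/(n+1)) = cos(π/65) = 0.998832.
√(1−ρ_J²) simplifies to sin(π/65) = 0.0483134.
Then 2/(1+√(1−ρ_J²)) = 2/(1+0.0483134); ω* = 2/1.0483134 = 1.907826.
ρ_SOR = ω* − 1 ≈ 0.907826.

ω* = 1.907826, ρ_SOR = 0.907826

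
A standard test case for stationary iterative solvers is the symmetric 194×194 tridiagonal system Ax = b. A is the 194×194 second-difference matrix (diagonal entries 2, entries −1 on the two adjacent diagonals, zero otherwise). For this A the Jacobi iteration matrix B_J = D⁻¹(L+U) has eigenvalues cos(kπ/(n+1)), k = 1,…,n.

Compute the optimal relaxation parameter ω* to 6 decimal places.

ω* = 1.968291

With n=194, ρ(Jacobi) = cos(π/195) = 0.999870.
1 − cos²(π/195) = sin²(π/195) ⇒ √(1−ρ_J²) = sin(π/195) = 0.0161100.
Young: ω* = 2/(1+√(1−ρ_J²)) = 2/(1+0.0161100) = 2/1.0161100 = 1.968291.
At ω = 1.968291 every |λ(B_ω)| = ω−1, so ρ_SOR = 0.968291.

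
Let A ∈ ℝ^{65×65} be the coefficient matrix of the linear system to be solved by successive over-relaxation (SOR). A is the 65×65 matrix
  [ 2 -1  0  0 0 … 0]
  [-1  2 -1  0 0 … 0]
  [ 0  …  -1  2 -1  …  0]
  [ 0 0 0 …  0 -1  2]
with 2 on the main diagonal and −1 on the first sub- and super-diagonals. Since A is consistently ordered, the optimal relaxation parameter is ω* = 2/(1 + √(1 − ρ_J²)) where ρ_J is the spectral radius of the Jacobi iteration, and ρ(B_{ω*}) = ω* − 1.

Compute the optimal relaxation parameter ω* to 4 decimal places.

ω* = 1.9092

[ρ_J] n=65: ρ(B_J) = cos(π/(n+1)) = cos(π/66) = 0.9989.
√(1−ρ_J²) simplifies to sin(π/66) = 0.04758.
ω* = 2/(1 + 0.04758) = 2/1.04758 = 1.9092.
Hence ρ(B_{ω*}) = 1.9092 − 1 = 0.9092.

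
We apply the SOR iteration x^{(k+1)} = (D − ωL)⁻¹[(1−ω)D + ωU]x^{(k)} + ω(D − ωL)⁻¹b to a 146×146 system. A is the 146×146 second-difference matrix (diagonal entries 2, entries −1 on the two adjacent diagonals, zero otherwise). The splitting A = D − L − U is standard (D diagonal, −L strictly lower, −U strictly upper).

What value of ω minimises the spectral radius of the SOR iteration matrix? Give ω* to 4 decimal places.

n=146: λ(B_J) = 1 − λ(A)/2 = cos(kπ/147); k=1 gives ρ_J = 0.9998.
1 − cos²(π/147) = sin²(π/147) ⇒ √(1−ρ_J²) = sin(π/147) = 0.02137.
So ω* = 2/1.02137 = 1.9582 (Young).
and ρ(B_{ω*}) = 1.9582 − 1 = 0.9582.

ω* = 1.9582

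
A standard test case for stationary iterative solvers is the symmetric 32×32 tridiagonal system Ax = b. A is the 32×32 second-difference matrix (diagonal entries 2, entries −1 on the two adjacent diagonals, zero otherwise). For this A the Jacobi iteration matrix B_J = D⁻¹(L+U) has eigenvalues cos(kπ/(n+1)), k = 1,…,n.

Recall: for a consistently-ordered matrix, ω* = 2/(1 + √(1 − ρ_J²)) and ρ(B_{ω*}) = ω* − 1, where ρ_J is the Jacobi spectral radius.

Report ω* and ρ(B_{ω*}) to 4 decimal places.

ω* = 1.8264, ρ_SOR = 0.8264

[ρ_J] n=32: ρ(B_J) = cos(π/(n+1)) = cos(π/33) = 0.9955.
1 − cos²(π/33) = sin²(π/33) ⇒ √(1−ρ_J²) = sin(π/33) = 0.09506.
ω* = 2/(1 + 0.09506) = 2/1.09506 = 1.8264.
ρ(B_{ω*}) = ω*−1 = 0.8264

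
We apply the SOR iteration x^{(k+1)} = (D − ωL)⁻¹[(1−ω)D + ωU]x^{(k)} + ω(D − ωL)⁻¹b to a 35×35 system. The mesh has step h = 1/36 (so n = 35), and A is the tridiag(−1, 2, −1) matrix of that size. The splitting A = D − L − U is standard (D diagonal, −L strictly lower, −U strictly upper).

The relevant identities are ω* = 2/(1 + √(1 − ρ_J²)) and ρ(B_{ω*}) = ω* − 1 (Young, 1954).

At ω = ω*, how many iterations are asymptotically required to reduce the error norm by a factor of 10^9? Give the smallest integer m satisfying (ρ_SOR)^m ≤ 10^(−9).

n=35: λ(B_J) = 1 − λ(A)/2 = cos(kπ/36); k=1 gives ρ_J = 0.9961947.
√(1−ρ_J²) simplifies to sin(π/36) = 0.0871557.
So ω* = 2/1.0871557 = 1.8396629 (Young).
and ρ(B_{ω*}) = 1.8396629 − 1 = 0.8396629.
Need (0.8396629)^m ≤ 10^(−9): m ≥ 9·ln10/|ln 0.8396629| = 20.7233/0.174755 = 118.585 ⇒ m = 119.

m = 119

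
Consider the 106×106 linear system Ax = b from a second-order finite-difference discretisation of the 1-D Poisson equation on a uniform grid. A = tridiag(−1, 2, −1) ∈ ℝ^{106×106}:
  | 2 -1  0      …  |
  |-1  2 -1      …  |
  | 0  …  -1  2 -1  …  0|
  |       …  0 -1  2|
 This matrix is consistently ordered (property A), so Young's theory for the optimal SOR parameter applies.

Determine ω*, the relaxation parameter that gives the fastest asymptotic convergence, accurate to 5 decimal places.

ω* = 1.94296

[ρ_J] n=106: ρ(B_J) = cos(π/(n+1)) = cos(π/107) = 0.99957.
1 − cos²(π/107) = sin²(π/107) ⇒ √(1−ρ_J²) = sin(π/107) = 0.029356.
ω* = 2 / (1 + 0.029356) = 2 / 1.029356 ≈ 1.94296.
ρ_SOR = ω* − 1 ≈ 0.94296.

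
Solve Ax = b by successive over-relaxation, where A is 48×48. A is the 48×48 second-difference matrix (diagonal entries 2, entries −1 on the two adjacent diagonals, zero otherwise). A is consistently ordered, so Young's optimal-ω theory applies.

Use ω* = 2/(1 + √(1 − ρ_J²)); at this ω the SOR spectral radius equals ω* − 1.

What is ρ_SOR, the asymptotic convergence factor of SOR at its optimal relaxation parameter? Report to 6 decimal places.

½·tridiag(1,0,1) at n=48: λ_k = cos(kπ/49); max |λ| at k=1 ⇒ ρ_J = cos(π/49) ≈ 0.997945.
root = sin(π/49) = 0.0640702  (since 1−cos² = sin²).
ω* = 2 / (1 + 0.0640702) = 2 / 1.0640702 ≈ 1.879575.
ρ(B_{ω*}) = ω*−1 = 0.879575

ρ_SOR = 0.879575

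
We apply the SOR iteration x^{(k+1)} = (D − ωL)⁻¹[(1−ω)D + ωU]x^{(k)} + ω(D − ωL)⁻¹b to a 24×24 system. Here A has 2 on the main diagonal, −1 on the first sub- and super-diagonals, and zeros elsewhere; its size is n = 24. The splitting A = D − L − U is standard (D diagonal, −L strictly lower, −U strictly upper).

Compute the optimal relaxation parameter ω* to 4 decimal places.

½·tridiag(1,0,1) at n=24: λ_k = cos(kπ/25); max |λ| at k=1 ⇒ ρ_J = cos(π/25) ≈ 0.9921.
√(1 − cos²(π/25)) = sin(π/25) ≈ 0.12533.
ω* = 2 / (1 + 0.12533) = 2 / 1.12533 ≈ 1.7773.
At ω = 1.7773 every |λ(B_ω)| = ω−1, so ρ_SOR = 0.7773.

ω* = 1.7773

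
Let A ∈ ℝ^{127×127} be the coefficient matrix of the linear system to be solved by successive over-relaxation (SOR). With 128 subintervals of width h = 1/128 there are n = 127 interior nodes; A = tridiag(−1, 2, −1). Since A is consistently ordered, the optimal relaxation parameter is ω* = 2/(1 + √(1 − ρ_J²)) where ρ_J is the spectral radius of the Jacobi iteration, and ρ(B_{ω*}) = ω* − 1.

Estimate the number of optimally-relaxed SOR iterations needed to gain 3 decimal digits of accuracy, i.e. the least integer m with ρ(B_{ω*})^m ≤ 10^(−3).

m = 141

n=127: λ(B_J) = 1 − λ(A)/2 = cos(kπ/128); k=1 gives ρ_J = 0.9996988.
√(1−ρ_J²) simplifies to sin(π/128) = 0.0245412.
ω* = 2/(1 + 0.0245412) = 2/1.0245412 = 1.9520933.
and ρ(B_{ω*}) = 1.9520933 − 1 = 0.9520933.
m ≥ 3·ln10 / (−ln 0.9520933) = 140.710; smallest integer m = 141.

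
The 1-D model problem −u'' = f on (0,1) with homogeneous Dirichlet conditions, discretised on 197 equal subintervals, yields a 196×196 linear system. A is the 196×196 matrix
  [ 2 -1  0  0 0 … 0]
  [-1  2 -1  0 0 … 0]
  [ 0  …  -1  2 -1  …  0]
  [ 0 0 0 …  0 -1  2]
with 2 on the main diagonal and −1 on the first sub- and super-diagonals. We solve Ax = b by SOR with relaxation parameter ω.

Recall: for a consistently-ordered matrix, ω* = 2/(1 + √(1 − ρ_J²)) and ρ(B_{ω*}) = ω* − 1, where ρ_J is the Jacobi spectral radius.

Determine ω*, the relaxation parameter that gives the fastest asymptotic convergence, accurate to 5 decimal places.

spectrum of D⁻¹(L+U) = {cos(kπ/197) : 1≤k≤196}; ρ_J = cos(π/197) = 0.99987.
√(1 − cos²(π/197)) = sin(π/197) ≈ 0.015946.
[ω*] 2 ÷ (1 + 0.015946) = 2 ÷ 1.015946 = 1.96861.
ρ_SOR = ω* − 1 = 1.96861 − 1 = 0.96861.

ω* = 1.96861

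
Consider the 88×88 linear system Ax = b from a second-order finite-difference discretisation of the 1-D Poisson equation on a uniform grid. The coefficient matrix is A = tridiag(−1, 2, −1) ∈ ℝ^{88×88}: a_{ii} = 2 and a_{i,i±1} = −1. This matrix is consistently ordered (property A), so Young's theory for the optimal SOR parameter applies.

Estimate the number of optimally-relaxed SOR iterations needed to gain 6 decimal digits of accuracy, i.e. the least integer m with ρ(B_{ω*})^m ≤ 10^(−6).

m = 196

½·tridiag(1,0,1) at n=88: λ_k = cos(kπ/89); max |λ| at k=1 ⇒ ρ_J = cos(π/89) ≈ 0.9993771.
√(1−ρ_J²) simplifies to sin(π/89) = 0.0352915.
ω* = 2/(1+0.0352915) = 1.9318231
[ρ_SOR] ω* − 1 = 0.9318231.
ρ_SOR^m ≤ 10^(−6) ⇔ m ≥ 6·ln10/(−ln 0.9318231) = 13.8155/0.0706123 = 195.653; m = ⌈195.653⌉ = 196.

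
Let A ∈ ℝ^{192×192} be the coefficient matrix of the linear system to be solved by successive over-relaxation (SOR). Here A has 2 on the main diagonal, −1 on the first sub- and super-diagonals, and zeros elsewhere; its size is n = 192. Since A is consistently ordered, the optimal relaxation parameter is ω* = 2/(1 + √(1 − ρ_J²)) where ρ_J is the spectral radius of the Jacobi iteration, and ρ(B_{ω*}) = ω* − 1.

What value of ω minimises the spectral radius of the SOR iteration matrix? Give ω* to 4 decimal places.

ω* = 1.9680

[ρ_J] n=192: ρ(B_J) = cos(π/(n+1)) = cos(π/193) = 0.9999.
√(1−ρ_J²) simplifies to sin(π/193) = 0.01628.
Then 2/(1+√(1−ρ_J²)) = 2/(1+0.01628); ω* = 2/1.01628 = 1.9680.
Hence ρ(B_{ω*}) = 1.9680 − 1 = 0.9680.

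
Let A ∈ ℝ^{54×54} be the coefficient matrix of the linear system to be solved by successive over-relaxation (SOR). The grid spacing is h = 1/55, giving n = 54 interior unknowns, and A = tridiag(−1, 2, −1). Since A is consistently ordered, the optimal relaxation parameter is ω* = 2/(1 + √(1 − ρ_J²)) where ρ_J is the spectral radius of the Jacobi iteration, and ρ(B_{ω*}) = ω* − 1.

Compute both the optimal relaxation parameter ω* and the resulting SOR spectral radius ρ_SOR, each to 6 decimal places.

B_J for the 54×54 system has eigenvalues cos(kπ/55); ρ_J = cos(π/55) = 0.998369.
√(1−ρ_J²) simplifies to sin(π/55) = 0.0570888.
[ω*] 2 ÷ (1 + 0.0570888) = 2 ÷ 1.0570888 = 1.891989.
ρ_SOR = ω* − 1 = 1.891989 − 1 = 0.891989.

ω* = 1.891989, ρ_SOR = 0.891989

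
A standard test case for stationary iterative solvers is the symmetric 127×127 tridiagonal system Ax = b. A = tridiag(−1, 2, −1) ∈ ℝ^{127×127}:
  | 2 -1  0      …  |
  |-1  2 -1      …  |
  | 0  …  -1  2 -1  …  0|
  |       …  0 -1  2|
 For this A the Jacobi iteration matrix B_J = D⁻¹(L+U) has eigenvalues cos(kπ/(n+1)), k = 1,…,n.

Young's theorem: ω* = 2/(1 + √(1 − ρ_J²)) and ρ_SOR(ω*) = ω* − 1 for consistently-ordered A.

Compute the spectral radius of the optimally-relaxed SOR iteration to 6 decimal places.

With n=127, ρ(Jacobi) = cos(π/128) = 0.999699.
√(1 − cos²(π/128)) = sin(π/128) ≈ 0.0245412.
So ω* = 2/1.0245412 = 1.952093 (Young).
ρ_SOR = ω* − 1 = 1.952093 − 1 = 0.952093.

ρ_SOR = 0.952093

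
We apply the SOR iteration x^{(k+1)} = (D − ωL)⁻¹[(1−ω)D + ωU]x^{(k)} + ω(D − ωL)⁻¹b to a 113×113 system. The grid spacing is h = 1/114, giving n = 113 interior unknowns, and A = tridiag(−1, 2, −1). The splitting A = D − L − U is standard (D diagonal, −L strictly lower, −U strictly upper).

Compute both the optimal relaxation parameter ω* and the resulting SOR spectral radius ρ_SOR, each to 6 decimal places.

ω* = 1.946369, ρ_SOR = 0.946369

spectrum of D⁻¹(L+U) = {cos(kπ/114) : 1≤k≤113}; ρ_J = cos(π/114) = 0.999620.
root = sin(π/114) = 0.0275543  (since 1−cos² = sin²).
[ω*] 2 ÷ (1 + 0.0275543) = 2 ÷ 1.0275543 = 1.946369.
At ω = 1.946369 every |λ(B_ω)| = ω−1, so ρ_SOR = 0.946369.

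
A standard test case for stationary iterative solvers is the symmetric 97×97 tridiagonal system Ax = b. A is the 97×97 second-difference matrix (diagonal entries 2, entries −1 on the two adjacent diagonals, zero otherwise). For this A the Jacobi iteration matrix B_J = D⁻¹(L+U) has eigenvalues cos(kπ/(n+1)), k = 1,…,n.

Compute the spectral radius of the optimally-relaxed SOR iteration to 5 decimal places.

n=97: λ(B_J) = 1 − λ(A)/2 = cos(kπ/98); k=1 gives ρ_J = 0.99949.
root = sin(π/98) = 0.032052  (since 1−cos² = sin²).
[ω*] 2 ÷ (1 + 0.032052) = 2 ÷ 1.032052 = 1.93789.
ρ_SOR = ω* − 1 ≈ 0.93789.

ρ_SOR = 0.93789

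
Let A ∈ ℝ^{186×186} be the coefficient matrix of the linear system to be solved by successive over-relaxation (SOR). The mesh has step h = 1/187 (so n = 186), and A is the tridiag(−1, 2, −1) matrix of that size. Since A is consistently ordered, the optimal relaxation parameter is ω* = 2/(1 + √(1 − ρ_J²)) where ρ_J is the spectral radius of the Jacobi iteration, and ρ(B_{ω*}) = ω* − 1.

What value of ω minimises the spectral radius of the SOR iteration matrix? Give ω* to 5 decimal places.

ω* = 1.96696

n=186: λ(B_J) = 1 − λ(A)/2 = cos(kπ/187); k=1 gives ρ_J = 0.99986.
√(1 − cos²(π/187)) = sin(π/187) ≈ 0.016799.
So ω* = 2/1.016799 = 1.96696 (Young).
Hence ρ(B_{ω*}) = 1.96696 − 1 = 0.96696.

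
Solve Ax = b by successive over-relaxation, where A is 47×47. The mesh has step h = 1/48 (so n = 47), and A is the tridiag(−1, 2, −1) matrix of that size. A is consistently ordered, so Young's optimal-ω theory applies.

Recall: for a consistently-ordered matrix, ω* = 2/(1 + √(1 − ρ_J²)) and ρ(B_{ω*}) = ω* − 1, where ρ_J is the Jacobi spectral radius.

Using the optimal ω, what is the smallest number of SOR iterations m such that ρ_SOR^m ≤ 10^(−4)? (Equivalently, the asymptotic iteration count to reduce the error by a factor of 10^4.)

m = 71

spectrum of D⁻¹(L+U) = {cos(kπ/48) : 1≤k≤47}; ρ_J = cos(π/48) = 0.9978589.
√(1−ρ_J²) = |sin(π/48)| = 0.0654031
Then 2/(1+√(1−ρ_J²)) = 2/(1+0.0654031); ω* = 2/1.0654031 = 1.8772237.
At ω = 1.8772237 every |λ(B_ω)| = ω−1, so ρ_SOR = 0.8772237.
ρ_SOR^m ≤ 10^(−4) ⇔ m ≥ 4·ln10/(−ln 0.8772237) = 9.21034/0.130993 = 70.312; m = ⌈70.312⌉ = 71.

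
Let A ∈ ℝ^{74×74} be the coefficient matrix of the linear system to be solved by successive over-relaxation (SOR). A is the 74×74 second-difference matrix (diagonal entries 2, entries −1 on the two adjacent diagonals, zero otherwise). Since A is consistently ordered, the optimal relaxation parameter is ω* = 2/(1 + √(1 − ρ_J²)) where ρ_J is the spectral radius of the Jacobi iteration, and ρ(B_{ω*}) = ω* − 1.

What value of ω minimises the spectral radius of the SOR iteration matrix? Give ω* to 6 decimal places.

ω* = 1.919615

B_J for the 74×74 system has eigenvalues cos(kπ/75); ρ_J = cos(π/75) = 0.999123.
√(1−ρ_J²) = |sin(π/75)| = 0.0418757
So ω* = 2/1.0418757 = 1.919615 (Young).
Hence ρ(B_{ω*}) = 1.919615 − 1 = 0.919615.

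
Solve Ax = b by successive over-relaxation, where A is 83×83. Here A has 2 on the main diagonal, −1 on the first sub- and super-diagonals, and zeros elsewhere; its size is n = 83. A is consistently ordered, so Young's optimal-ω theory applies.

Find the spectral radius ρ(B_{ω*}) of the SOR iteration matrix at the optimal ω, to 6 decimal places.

ρ_SOR = 0.927913

n=83: λ(B_J) = 1 − λ(A)/2 = cos(kπ/84); k=1 gives ρ_J = 0.999301.
√(1−ρ_J²) simplifies to sin(π/84) = 0.0373912.
ω* = 2/(1 + 0.0373912) = 2/1.0373912 = 1.927913.
[ρ_SOR] ω* − 1 = 0.927913.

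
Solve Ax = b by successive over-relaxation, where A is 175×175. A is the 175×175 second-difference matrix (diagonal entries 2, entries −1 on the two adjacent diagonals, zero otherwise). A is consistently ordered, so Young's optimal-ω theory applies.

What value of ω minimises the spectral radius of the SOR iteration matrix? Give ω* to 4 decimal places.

spectrum of D⁻¹(L+U) = {cos(kπ/176) : 1≤k≤175}; ρ_J = cos(π/176) = 0.9998.
1 − cos²(π/176) = sin²(π/176) ⇒ √(1−ρ_J²) = sin(π/176) = 0.01785.
[ω*] 2 ÷ (1 + 0.01785) = 2 ÷ 1.01785 = 1.9649.
and ρ(B_{ω*}) = 1.9649 − 1 = 0.9649.

ω* = 1.9649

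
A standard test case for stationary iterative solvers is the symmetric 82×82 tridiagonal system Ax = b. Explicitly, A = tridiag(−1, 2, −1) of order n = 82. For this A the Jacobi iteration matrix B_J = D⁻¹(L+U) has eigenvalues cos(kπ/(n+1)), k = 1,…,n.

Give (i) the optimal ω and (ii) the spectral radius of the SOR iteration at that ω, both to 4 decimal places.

ω* = 1.9271, ρ_SOR = 0.9271

With n=82, ρ(Jacobi) = cos(π/83) = 0.9993.
√(1−ρ_J²) simplifies to sin(π/83) = 0.03784.
Then 2/(1+√(1−ρ_J²)) = 2/(1+0.03784); ω* = 2/1.03784 = 1.9271.
and ρ(B_{ω*}) = 1.9271 − 1 = 0.9271.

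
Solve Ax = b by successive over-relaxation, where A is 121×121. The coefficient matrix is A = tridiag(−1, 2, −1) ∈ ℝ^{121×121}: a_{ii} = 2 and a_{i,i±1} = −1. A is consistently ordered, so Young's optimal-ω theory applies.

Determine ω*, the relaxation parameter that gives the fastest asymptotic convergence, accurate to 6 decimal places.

[ρ_J] n=121: ρ(B_J) = cos(π/(n+1)) = cos(π/122) = 0.999668.
1 − cos²(π/122) = sin²(π/122) ⇒ √(1−ρ_J²) = sin(π/122) = 0.0257479.
Young: ω* = 2/(1+√(1−ρ_J²)) = 2/(1+0.0257479) = 2/1.0257479 = 1.949797.
and ρ(B_{ω*}) = 1.949797 − 1 = 0.949797.

ω* = 1.949797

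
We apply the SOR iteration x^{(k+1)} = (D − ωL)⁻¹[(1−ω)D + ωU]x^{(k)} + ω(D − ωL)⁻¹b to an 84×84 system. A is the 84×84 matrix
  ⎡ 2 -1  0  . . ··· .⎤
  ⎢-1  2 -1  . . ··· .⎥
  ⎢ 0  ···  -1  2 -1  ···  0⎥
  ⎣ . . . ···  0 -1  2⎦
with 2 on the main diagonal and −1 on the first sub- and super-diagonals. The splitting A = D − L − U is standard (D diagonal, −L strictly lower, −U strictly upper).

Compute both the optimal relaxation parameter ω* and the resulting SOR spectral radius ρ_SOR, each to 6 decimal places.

spectrum of D⁻¹(L+U) = {cos(kπ/85) : 1≤k≤84}; ρ_J = cos(π/85) = 0.999317.
√(1−ρ_J²) simplifies to sin(π/85) = 0.0369515.
So ω* = 2/1.0369515 = 1.928731 (Young).
At ω = 1.928731 every |λ(B_ω)| = ω−1, so ρ_SOR = 0.928731.

ω* = 1.928731, ρ_SOR = 0.928731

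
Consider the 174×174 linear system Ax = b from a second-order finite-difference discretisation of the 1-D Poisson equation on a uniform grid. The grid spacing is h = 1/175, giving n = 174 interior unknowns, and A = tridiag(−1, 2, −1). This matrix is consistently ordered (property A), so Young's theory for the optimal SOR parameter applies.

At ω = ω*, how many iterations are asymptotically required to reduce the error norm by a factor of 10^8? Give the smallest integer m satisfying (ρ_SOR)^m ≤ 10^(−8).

m = 514

½·tridiag(1,0,1) at n=174: λ_k = cos(kπ/175); max |λ| at k=1 ⇒ ρ_J = cos(π/175) ≈ 0.9998389.
√(1−ρ_J²) simplifies to sin(π/175) = 0.0179510.
[ω*] 2 ÷ (1 + 0.0179510) = 2 ÷ 1.0179510 = 1.9647311.
Hence ρ(B_{ω*}) = 1.9647311 − 1 = 0.9647311.
Need (0.9647311)^m ≤ 10^(−8): m ≥ 8·ln10/|ln 0.9647311| = 18.4207/0.0359059 = 513.027 ⇒ m = 514.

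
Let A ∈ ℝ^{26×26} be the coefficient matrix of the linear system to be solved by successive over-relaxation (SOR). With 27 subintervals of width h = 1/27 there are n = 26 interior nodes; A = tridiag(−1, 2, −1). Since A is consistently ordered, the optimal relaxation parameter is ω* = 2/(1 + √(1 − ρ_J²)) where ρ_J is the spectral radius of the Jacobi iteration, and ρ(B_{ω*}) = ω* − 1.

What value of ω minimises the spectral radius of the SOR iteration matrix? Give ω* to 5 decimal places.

ω* = 1.79197

½·tridiag(1,0,1) at n=26: λ_k = cos(kπ/27); max |λ| at k=1 ⇒ ρ_J = cos(π/27) ≈ 0.99324.
root = sin(π/27) = 0.116093  (since 1−cos² = sin²).
Then 2/(1+√(1−ρ_J²)) = 2/(1+0.116093); ω* = 2/1.116093 = 1.79197.
Hence ρ(B_{ω*}) = 1.79197 − 1 = 0.79197.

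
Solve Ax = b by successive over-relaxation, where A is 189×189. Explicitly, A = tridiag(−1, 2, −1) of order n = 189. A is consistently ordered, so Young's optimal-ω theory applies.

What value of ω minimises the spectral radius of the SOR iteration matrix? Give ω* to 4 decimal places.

B_J for the 189×189 system has eigenvalues cos(kπ/190); ρ_J = cos(π/190) = 0.9999.
root = sin(π/190) = 0.01653  (since 1−cos² = sin²).
[ω*] 2 ÷ (1 + 0.01653) = 2 ÷ 1.01653 = 1.9675.
At ω = 1.9675 every |λ(B_ω)| = ω−1, so ρ_SOR = 0.9675.

ω* = 1.9675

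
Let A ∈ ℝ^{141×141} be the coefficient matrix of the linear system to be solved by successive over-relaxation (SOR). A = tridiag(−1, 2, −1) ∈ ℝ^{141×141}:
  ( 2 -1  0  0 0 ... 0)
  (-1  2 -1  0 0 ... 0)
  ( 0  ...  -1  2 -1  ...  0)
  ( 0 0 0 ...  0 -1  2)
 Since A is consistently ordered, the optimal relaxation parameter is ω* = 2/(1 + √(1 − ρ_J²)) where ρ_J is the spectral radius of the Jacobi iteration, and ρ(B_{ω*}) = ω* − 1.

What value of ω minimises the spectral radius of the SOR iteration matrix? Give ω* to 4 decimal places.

ω* = 1.9567

n=141: λ(B_J) = 1 − λ(A)/2 = cos(kπ/142); k=1 gives ρ_J = 0.9998.
root = sin(π/142) = 0.02212  (since 1−cos² = sin²).
Then 2/(1+√(1−ρ_J²)) = 2/(1+0.02212); ω* = 2/1.02212 = 1.9567.
ρ(B_{ω*}) = ω*−1 = 0.9567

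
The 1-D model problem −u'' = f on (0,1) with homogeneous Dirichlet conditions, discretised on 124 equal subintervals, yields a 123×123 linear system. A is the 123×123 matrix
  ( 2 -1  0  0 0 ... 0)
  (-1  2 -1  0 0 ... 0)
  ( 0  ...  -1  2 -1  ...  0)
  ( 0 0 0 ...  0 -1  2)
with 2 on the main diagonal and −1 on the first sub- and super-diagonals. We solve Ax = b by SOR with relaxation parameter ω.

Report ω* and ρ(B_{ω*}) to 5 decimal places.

ω* = 1.95059, ρ_SOR = 0.95059

With n=123, ρ(Jacobi) = cos(π/124) = 0.99968.
root = sin(π/124) = 0.025333  (since 1−cos² = sin²).
Then 2/(1+√(1−ρ_J²)) = 2/(1+0.025333); ω* = 2/1.025333 = 1.95059.
Hence ρ(B_{ω*}) = 1.95059 − 1 = 0.95059.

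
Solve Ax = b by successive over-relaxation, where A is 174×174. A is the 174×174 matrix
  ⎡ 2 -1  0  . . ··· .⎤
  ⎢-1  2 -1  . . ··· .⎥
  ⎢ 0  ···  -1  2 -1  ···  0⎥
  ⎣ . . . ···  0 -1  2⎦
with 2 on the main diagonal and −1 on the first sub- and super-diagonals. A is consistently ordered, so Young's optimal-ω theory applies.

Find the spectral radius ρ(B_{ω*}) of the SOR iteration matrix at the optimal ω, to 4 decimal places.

ρ_SOR = 0.9647

ρ_J = max_k |cos(kπ/175)| = cos(π/175) = 0.9998
√(1 − cos²(π/175)) = sin(π/175) ≈ 0.01795.
Then 2/(1+√(1−ρ_J²)) = 2/(1+0.01795); ω* = 2/1.01795 = 1.9647.
ρ_SOR = ω* − 1 = 1.9647 − 1 = 0.9647.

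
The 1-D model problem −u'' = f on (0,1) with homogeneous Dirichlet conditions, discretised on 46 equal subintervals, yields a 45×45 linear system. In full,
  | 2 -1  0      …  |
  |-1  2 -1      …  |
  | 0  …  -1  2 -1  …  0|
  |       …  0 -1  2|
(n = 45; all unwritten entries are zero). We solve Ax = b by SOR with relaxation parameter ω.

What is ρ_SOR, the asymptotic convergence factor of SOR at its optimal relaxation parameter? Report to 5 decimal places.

With n=45, ρ(Jacobi) = cos(π/46) = 0.99767.
√(1−ρ_J²) = |sin(π/46)| = 0.068242
[ω*] 2 ÷ (1 + 0.068242) = 2 ÷ 1.068242 = 1.87223.
At ω = 1.87223 every |λ(B_ω)| = ω−1, so ρ_SOR = 0.87223.

ρ_SOR = 0.87223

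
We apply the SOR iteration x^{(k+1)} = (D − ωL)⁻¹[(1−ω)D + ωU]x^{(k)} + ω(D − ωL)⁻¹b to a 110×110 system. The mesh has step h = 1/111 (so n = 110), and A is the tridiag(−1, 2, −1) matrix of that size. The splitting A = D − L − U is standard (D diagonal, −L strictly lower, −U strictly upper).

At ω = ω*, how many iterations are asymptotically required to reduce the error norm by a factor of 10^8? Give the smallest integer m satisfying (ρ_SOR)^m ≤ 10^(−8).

m = 326

n=110: λ(B_J) = 1 − λ(A)/2 = cos(kπ/111); k=1 gives ρ_J = 0.9995995.
√(1 − cos²(π/111)) = sin(π/111) ≈ 0.0282989.
[ω*] 2 ÷ (1 + 0.0282989) = 2 ÷ 1.0282989 = 1.9449598.
ρ_SOR = ω* − 1 = 1.9449598 − 1 = 0.9449598.
8·ln10 = 18.4207; −ln(0.9449598) = 0.0566129; m = ⌈18.4207/0.0566129⌉ = ⌈325.380⌉ = 326.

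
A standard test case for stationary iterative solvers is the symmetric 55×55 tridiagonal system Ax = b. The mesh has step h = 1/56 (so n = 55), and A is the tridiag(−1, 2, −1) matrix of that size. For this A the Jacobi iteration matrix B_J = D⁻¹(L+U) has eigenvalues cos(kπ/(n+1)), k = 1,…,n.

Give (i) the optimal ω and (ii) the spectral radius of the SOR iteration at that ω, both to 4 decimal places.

ρ_J = max_k |cos(kπ/56)| = cos(π/56) = 0.9984
1 − cos²(π/56) = sin²(π/56) ⇒ √(1−ρ_J²) = sin(π/56) = 0.05607.
ω* = 2/(1+0.05607) = 1.8938
ρ_SOR = ω* − 1 = 1.8938 − 1 = 0.8938.

ω* = 1.8938, ρ_SOR = 0.8938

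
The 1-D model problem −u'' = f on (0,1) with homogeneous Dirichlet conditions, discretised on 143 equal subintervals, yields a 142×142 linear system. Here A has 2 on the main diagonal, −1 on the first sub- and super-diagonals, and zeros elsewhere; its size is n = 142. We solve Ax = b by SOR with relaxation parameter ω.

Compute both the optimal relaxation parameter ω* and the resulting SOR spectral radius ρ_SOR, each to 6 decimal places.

½·tridiag(1,0,1) at n=142: λ_k = cos(kπ/143); max |λ| at k=1 ⇒ ρ_J = cos(π/143) ≈ 0.999759.
root = sin(π/143) = 0.0219674  (since 1−cos² = sin²).
ω* = 2 / (1 + 0.0219674) = 2 / 1.0219674 ≈ 1.957010.
[ρ_SOR] ω* − 1 = 0.957010.

ω* = 1.957010, ρ_SOR = 0.957010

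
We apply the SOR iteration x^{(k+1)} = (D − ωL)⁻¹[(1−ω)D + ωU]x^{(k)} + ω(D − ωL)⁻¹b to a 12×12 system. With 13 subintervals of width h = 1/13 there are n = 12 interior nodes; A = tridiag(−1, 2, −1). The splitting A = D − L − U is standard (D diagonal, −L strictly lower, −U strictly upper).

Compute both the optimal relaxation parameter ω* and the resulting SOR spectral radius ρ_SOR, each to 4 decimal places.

n=12: λ(B_J) = 1 − λ(A)/2 = cos(kπ/13); k=1 gives ρ_J = 0.9709.
√(1 − cos²(π/13)) = sin(π/13) ≈ 0.23932.
ω* = 2/(1 + 0.23932) = 2/1.23932 = 1.6138.
ρ_SOR = ω* − 1 ≈ 0.6138.

ω* = 1.6138, ρ_SOR = 0.6138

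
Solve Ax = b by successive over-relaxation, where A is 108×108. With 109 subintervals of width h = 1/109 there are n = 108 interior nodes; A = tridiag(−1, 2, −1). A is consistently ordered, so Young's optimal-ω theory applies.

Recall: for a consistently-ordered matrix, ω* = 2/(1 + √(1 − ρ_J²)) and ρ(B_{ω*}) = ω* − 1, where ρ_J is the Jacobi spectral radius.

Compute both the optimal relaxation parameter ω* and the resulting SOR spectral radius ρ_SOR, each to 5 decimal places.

ω* = 1.94398, ρ_SOR = 0.94398

With n=108, ρ(Jacobi) = cos(π/109) = 0.99958.
√(1−ρ_J²) = |sin(π/109)| = 0.028818
So ω* = 2/1.028818 = 1.94398 (Young).
ρ_SOR = ω* − 1 ≈ 0.94398.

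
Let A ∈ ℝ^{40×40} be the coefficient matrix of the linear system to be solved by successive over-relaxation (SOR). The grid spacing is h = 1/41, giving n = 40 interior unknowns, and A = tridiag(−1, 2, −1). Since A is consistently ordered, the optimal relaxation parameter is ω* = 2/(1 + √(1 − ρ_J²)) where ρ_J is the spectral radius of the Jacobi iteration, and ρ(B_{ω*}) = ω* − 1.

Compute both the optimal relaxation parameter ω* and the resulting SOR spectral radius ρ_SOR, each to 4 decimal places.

n=40: λ(B_J) = 1 − λ(A)/2 = cos(kπ/41); k=1 gives ρ_J = 0.9971.
√(1 − cos²(π/41)) = sin(π/41) ≈ 0.07655.
So ω* = 2/1.07655 = 1.8578 (Young).
ρ_SOR = ω* − 1 ≈ 0.8578.

ω* = 1.8578, ρ_SOR = 0.8578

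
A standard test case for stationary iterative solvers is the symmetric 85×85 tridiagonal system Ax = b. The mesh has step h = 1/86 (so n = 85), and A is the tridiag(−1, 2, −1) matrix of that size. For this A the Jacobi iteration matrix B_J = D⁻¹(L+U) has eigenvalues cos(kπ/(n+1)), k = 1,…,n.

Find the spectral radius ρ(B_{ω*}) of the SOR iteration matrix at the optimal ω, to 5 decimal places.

ρ_SOR = 0.92953

B_J for the 85×85 system has eigenvalues cos(kπ/86); ρ_J = cos(π/86) = 0.99933.
√(1 − cos²(π/86)) = sin(π/86) ≈ 0.036522.
ω* = 2/(1 + 0.036522) = 2/1.036522 = 1.92953.
At ω = 1.92953 every |λ(B_ω)| = ω−1, so ρ_SOR = 0.92953.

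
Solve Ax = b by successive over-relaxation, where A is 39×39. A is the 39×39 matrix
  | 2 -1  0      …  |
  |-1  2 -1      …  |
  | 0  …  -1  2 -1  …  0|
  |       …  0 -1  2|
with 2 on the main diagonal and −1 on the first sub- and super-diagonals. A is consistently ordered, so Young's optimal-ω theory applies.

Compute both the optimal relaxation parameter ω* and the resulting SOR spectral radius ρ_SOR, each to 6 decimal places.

n=39: λ(B_J) = 1 − λ(A)/2 = cos(kπ/40); k=1 gives ρ_J = 0.996917.
root = sin(π/40) = 0.0784591  (since 1−cos² = sin²).
[ω*] 2 ÷ (1 + 0.0784591) = 2 ÷ 1.0784591 = 1.854498.
Hence ρ(B_{ω*}) = 1.854498 − 1 = 0.854498.

ω* = 1.854498, ρ_SOR = 0.854498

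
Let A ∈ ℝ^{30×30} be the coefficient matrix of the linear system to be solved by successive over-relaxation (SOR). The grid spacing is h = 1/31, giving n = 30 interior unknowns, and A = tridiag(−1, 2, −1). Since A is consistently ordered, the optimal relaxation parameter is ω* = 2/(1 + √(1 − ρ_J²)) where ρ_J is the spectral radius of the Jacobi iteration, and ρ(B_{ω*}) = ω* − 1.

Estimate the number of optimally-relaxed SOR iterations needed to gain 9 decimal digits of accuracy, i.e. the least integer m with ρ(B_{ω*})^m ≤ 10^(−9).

½·tridiag(1,0,1) at n=30: λ_k = cos(kπ/31); max |λ| at k=1 ⇒ ρ_J = cos(π/31) ≈ 0.9948693.
√(1−ρ_J²) simplifies to sin(π/31) = 0.1011683.
ω* = 2 / (1 + 0.1011683) = 2 / 1.1011683 ≈ 1.8162528.
ρ_SOR = ω* − 1 ≈ 0.8162528.
(0.8162528)^m ≤ 10^{−9}  ⇒  m·ln(0.8162528) ≤ −9·ln10  ⇒  m ≥ 102.070  ⇒  m = 103

m = 103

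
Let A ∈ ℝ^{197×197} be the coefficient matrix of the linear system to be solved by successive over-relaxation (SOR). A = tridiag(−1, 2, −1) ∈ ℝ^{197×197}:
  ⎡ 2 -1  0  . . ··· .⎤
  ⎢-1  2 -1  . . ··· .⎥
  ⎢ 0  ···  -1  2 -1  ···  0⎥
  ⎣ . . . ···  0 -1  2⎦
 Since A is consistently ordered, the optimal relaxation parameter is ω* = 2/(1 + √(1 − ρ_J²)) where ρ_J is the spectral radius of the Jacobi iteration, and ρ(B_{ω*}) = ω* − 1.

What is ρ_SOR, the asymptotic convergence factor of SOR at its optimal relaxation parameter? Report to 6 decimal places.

ρ_SOR = 0.968764

½·tridiag(1,0,1) at n=197: λ_k = cos(kπ/198); max |λ| at k=1 ⇒ ρ_J = cos(π/198) ≈ 0.999874.
1 − cos²(π/198) = sin²(π/198) ⇒ √(1−ρ_J²) = sin(π/198) = 0.0158660.
ω* = 2/(1+0.0158660) = 1.968764
[ρ_SOR] ω* − 1 = 0.968764.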